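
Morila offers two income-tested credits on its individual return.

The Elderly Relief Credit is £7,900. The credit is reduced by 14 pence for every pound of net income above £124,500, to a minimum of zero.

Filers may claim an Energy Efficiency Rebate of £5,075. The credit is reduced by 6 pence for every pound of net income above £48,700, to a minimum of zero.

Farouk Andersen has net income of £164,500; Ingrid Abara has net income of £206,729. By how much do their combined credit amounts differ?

Farouk (£164,500): Elderly Relief Credit: 14% of the £40,000 excess over £124,500 is £5,600; credit = £7,900 − £5,600 = £2,300. Energy Efficiency Rebate: 6% of the £115,800 excess over £48,700 is £6,948 ≥ base, so the credit is £0. total £2,300 + £0 = £2,300
Ingrid (£206,729): Elderly Relief Credit: 14% of the £82,229 excess over £124,500 is £11,512.06 ≥ base, so the credit is £0. Energy Efficiency Rebate: 6% of the £158,029 excess over £48,700 is £9,481.74 ≥ base, so the credit is £0. total £0 + £0 = £0
Difference: |£2,300 − £0| = £2,300.

£2,300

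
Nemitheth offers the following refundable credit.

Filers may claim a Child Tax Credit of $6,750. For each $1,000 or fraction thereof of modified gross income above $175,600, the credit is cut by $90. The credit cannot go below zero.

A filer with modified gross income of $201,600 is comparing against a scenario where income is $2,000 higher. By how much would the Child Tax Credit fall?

At $201,600 — income exceeds $175,600 by $26,000, which is 26 full-or-partial $1,000 increments; reduction = 26 × $90 = $2,340, leaving $4,410.
At $203,600 — income exceeds $175,600 by $28,000, which is 28 full-or-partial $1,000 increments; reduction = 28 × $90 = $2,520, leaving $4,230.
Lost: $4,410 − $4,230 = $180.

$180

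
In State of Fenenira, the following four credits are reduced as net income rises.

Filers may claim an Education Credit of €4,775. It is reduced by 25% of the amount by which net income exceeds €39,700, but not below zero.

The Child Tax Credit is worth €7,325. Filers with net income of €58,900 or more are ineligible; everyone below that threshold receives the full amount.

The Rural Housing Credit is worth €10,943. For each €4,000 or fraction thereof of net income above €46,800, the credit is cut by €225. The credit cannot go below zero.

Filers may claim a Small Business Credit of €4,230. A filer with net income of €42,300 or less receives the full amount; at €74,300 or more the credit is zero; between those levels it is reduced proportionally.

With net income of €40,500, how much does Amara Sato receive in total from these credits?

€27,073

Education Credit: 25% of the €800 excess over €39,700 is €200; credit = €4,775 − €200 = €4,575.
Child Tax Credit: €40,500 is below the €58,900 cutoff, so the full €7,325 applies.
Rural Housing Credit: €40,500 is at or below the €46,800 threshold, so the full €10,943 applies.
Small Business Credit: €40,500 is at or below the €42,300 threshold, so the full €4,230 applies.
Total: €4,575 + €7,325 + €10,943 + €4,230 = €27,073.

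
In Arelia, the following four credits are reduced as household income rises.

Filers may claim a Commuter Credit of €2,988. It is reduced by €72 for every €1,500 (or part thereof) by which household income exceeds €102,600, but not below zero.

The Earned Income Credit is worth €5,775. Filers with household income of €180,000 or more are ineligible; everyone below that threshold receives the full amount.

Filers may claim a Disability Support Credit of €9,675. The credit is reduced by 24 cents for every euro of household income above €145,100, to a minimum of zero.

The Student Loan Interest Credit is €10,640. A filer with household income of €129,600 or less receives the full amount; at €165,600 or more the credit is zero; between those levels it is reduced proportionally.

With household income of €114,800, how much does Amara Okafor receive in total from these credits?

Commuter Credit: income exceeds €102,600 by €12,200, which is 9 full-or-partial €1,500 increments; reduction = 9 × €72 = €648, leaving €2,340.
Earned Income Credit: €114,800 is below the €180,000 cutoff, so the full €5,775 applies.
Disability Support Credit: €114,800 is at or below the €145,100 threshold, so the full €9,675 applies.
Student Loan Interest Credit: €114,800 is at or below the €129,600 threshold, so the full €10,640 applies.
Total: €2,340 + €5,775 + €9,675 + €10,640 = €28,430.

€28,430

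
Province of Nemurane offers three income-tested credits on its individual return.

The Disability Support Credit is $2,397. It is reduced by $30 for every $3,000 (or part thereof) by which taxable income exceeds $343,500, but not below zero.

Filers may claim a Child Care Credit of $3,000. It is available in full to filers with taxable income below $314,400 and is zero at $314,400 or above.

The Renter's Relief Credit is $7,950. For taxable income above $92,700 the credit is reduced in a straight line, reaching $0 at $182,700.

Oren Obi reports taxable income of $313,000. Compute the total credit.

$5,397

Disability Support Credit: $313,000 is at or below the $343,500 threshold, so the full $2,397 applies.
Child Care Credit: $313,000 is below the $314,400 cutoff, so the full $3,000 applies.
Renter's Relief Credit: $313,000 is at or above $182,700, so the credit is $0.
Total: $2,397 + $3,000 + $0 = $5,397.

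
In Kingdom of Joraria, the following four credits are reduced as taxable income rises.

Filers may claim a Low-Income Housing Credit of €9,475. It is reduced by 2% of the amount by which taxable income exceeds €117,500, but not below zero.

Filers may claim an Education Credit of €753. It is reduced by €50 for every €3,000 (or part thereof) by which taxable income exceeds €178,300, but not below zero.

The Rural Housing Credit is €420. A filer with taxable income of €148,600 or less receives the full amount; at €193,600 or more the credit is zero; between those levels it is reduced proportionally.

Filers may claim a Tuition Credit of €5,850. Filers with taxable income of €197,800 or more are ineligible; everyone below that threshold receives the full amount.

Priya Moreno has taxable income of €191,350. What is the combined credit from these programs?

€14,372

Low-Income Housing Credit: 2% of the €73,850 excess over €117,500 is €1,477; credit = €9,475 − €1,477 = €7,998.
Education Credit: income exceeds €178,300 by €13,050, which is 5 full-or-partial €3,000 increments; reduction = 5 × €50 = €250, leaving €503.
Rural Housing Credit: €191,350 is €42,750 into a €45,000 phase-out range, leaving 2,250/45,000 of the credit: €420 × 2,250/45,000 = €21.
Tuition Credit: €191,350 is below the €197,800 cutoff, so the full €5,850 applies.
Total: €7,998 + €503 + €21 + €5,850 = €14,372.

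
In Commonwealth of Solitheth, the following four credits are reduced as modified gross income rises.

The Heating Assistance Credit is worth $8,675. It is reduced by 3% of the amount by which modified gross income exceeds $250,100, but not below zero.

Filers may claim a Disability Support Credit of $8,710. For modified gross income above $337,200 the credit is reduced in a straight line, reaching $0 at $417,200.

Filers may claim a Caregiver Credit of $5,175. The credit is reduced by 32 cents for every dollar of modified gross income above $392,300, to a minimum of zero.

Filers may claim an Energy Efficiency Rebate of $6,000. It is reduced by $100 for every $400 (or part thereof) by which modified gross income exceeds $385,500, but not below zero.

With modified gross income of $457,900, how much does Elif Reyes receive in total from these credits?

Heating Assistance Credit: 3% of the $207,800 excess over $250,100 is $6,234; credit = $8,675 − $6,234 = $2,441.
Disability Support Credit: $457,900 is at or above $417,200, so the credit is $0.
Caregiver Credit: 32% of the $65,600 excess over $392,300 is $20,992 ≥ base, so the credit is $0.
Energy Efficiency Rebate: income exceeds $385,500 by $72,400 → 181 increments × $100 = $18,100 ≥ base, so the credit is $0.
Total: $2,441 + $0 + $0 + $0 = $2,441.

$2,441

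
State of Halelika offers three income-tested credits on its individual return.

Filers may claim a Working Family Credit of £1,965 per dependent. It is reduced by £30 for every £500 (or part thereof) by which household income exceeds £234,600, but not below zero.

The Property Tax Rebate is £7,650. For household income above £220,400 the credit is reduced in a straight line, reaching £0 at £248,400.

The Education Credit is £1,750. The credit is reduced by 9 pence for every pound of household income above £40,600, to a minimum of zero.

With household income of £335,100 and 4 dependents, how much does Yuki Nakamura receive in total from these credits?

£1,830

Working Family Credit: base = 4 × £1,965 = £7,860. income exceeds £234,600 by £100,500, which is 201 full-or-partial £500 increments; reduction = 201 × £30 = £6,030, leaving £1,830.
Property Tax Rebate: £335,100 is at or above £248,400, so the credit is £0.
Education Credit: 9% of the £294,500 excess over £40,600 is £26,505 ≥ base, so the credit is £0.
Total: £1,830 + £0 + £0 = £1,830.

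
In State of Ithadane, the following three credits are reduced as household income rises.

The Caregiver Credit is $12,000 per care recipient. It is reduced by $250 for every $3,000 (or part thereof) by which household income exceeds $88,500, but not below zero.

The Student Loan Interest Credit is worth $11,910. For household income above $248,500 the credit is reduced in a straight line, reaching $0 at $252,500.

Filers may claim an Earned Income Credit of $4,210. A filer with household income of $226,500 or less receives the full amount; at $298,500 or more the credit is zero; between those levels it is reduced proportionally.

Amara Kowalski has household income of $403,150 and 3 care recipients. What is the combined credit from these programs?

$9,750

Caregiver Credit: base = 3 × $12,000 = $36,000. income exceeds $88,500 by $314,650, which is 105 full-or-partial $3,000 increments; reduction = 105 × $250 = $26,250, leaving $9,750.
Student Loan Interest Credit: $403,150 is at or above $252,500, so the credit is $0.
Earned Income Credit: $403,150 is at or above $298,500, so the credit is $0.
Total: $9,750 + $0 + $0 = $9,750.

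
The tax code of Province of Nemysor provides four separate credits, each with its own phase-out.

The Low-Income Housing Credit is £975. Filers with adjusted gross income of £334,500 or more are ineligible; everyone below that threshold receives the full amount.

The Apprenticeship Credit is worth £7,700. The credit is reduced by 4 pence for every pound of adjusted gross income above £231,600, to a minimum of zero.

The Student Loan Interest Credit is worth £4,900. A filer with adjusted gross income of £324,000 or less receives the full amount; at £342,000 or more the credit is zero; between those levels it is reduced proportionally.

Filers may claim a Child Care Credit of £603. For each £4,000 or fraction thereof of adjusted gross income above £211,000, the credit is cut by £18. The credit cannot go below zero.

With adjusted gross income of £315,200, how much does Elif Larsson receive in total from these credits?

Low-Income Housing Credit: £315,200 is below the £334,500 cutoff, so the full £975 applies.
Apprenticeship Credit: 4% of the £83,600 excess over £231,600 is £3,344; credit = £7,700 − £3,344 = £4,356.
Student Loan Interest Credit: £315,200 is at or below the £324,000 threshold, so the full £4,900 applies.
Child Care Credit: income exceeds £211,000 by £104,200, which is 27 full-or-partial £4,000 increments; reduction = 27 × £18 = £486, leaving £117.
Total: £975 + £4,356 + £4,900 + £117 = £10,348.

£10,348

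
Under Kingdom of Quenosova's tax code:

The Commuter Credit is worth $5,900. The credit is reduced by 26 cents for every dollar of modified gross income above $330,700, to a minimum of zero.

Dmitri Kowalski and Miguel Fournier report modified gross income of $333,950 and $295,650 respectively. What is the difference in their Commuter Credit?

$845

Dmitri ($333,950): Commuter Credit: 26% of the $3,250 excess over $330,700 is $845; credit = $5,900 − $845 = $5,055.
Miguel ($295,650): Commuter Credit: $295,650 is at or below the $330,700 threshold, so the full $5,900 applies.
Difference: |$5,055 − $5,900| = $845.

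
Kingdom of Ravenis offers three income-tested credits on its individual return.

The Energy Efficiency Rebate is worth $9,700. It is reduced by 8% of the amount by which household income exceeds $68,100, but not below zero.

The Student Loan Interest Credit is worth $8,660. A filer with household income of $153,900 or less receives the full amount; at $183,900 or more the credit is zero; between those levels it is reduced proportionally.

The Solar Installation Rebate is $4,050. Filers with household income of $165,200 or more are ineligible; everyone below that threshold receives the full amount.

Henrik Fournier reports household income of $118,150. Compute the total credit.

Energy Efficiency Rebate: 8% of the $50,050 excess over $68,100 is $4,004; credit = $9,700 − $4,004 = $5,696.
Student Loan Interest Credit: $118,150 is at or below the $153,900 threshold, so the full $8,660 applies.
Solar Installation Rebate: $118,150 is below the $165,200 cutoff, so the full $4,050 applies.
Total: $5,696 + $8,660 + $4,050 = $18,406.

$18,406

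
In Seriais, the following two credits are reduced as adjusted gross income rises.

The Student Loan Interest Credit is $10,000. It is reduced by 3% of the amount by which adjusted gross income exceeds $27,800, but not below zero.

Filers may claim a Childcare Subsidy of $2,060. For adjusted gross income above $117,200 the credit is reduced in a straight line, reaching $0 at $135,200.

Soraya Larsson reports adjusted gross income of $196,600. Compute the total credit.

$4,936

Student Loan Interest Credit: 3% of the $168,800 excess over $27,800 is $5,064; credit = $10,000 − $5,064 = $4,936.
Childcare Subsidy: $196,600 is at or above $135,200, so the credit is $0.
Total: $4,936 + $0 = $4,936.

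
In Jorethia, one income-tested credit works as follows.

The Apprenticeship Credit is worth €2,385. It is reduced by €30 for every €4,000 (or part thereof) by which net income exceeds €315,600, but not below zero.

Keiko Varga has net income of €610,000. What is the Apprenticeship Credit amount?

€165

Apprenticeship Credit: income exceeds €315,600 by €294,400, which is 74 full-or-partial €4,000 increments; reduction = 74 × €30 = €2,220, leaving €165.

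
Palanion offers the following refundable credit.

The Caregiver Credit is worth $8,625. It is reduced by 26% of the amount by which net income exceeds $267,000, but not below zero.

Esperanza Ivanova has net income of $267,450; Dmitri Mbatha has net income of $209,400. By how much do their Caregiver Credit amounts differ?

$117

Esperanza ($267,450): Caregiver Credit: 26% of the $450 excess over $267,000 is $117; credit = $8,625 − $117 = $8,508.
Dmitri ($209,400): Caregiver Credit: $209,400 is at or below the $267,000 threshold, so the full $8,625 applies.
Difference: |$8,508 − $8,625| = $117.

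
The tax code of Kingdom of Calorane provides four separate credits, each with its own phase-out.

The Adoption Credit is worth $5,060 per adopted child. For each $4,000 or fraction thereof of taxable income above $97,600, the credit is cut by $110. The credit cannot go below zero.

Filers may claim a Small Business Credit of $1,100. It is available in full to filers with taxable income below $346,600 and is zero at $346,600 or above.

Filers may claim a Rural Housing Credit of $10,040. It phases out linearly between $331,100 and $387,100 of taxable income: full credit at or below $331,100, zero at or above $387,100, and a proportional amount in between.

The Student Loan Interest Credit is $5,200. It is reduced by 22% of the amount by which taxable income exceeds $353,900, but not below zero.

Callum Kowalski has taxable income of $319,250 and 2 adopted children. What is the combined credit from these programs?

Adoption Credit: base = 2 × $5,060 = $10,120. income exceeds $97,600 by $221,650, which is 56 full-or-partial $4,000 increments; reduction = 56 × $110 = $6,160, leaving $3,960.
Small Business Credit: $319,250 is below the $346,600 cutoff, so the full $1,100 applies.
Rural Housing Credit: $319,250 is at or below the $331,100 threshold, so the full $10,040 applies.
Student Loan Interest Credit: $319,250 is at or below the $353,900 threshold, so the full $5,200 applies.
Total: $3,960 + $1,100 + $10,040 + $5,200 = $20,300.

$20,300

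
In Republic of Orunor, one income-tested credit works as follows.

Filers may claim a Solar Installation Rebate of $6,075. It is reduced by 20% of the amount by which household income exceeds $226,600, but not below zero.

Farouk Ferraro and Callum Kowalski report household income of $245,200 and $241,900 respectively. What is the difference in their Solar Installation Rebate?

$660

Farouk ($245,200): Solar Installation Rebate: 20% of the $18,600 excess over $226,600 is $3,720; credit = $6,075 − $3,720 = $2,355.
Callum ($241,900): Solar Installation Rebate: 20% of the $15,300 excess over $226,600 is $3,060; credit = $6,075 − $3,060 = $3,015.
Difference: |$2,355 − $3,015| = $660.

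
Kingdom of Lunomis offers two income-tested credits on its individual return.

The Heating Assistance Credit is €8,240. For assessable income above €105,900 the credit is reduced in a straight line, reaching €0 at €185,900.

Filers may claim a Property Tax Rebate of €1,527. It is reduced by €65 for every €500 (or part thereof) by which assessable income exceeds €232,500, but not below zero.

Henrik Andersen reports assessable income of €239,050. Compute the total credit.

Heating Assistance Credit: €239,050 is at or above €185,900, so the credit is €0.
Property Tax Rebate: income exceeds €232,500 by €6,550, which is 14 full-or-partial €500 increments; reduction = 14 × €65 = €910, leaving €617.
Total: €0 + €617 = €617.

€617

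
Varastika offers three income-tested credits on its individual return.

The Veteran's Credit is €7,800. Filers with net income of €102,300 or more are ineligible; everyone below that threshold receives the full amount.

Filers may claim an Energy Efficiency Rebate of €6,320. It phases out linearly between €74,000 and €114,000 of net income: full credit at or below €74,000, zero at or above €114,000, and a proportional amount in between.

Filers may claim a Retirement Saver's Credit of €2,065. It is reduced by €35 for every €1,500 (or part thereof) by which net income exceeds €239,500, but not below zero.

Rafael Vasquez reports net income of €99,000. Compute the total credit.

Veteran's Credit: €99,000 is below the €102,300 cutoff, so the full €7,800 applies.
Energy Efficiency Rebate: €99,000 is €25,000 into a €40,000 phase-out range, leaving 15,000/40,000 of the credit: €6,320 × 15,000/40,000 = €2,370.
Retirement Saver's Credit: €99,000 is at or below the €239,500 threshold, so the full €2,065 applies.
Total: €7,800 + €2,370 + €2,065 = €12,235.

€12,235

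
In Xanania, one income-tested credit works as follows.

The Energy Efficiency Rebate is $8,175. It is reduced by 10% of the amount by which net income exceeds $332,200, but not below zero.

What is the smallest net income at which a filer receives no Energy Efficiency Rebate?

The credit falls by 10% of each dollar above $332,200, so it reaches zero when the excess is $8,175 / 10% = $81,750: income = $332,200 + $81,750 = $413,950.

$413,950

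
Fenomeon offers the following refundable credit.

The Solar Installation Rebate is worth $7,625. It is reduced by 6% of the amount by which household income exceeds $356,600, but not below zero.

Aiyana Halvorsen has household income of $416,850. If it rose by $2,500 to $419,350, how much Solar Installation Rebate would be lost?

At $416,850 — 6% of the $60,250 excess over $356,600 is $3,615; credit = $7,625 − $3,615 = $4,010.
At $419,350 — 6% of the $62,750 excess over $356,600 is $3,765; credit = $7,625 − $3,765 = $3,860.
Lost: $4,010 − $3,860 = $150.

$150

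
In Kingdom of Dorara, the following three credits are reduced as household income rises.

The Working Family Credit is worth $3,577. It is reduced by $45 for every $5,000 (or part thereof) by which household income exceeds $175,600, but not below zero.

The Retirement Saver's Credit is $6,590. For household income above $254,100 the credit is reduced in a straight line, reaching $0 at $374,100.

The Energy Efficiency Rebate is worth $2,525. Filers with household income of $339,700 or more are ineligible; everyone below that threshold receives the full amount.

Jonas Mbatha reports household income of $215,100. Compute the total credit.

$12,332

Working Family Credit: income exceeds $175,600 by $39,500, which is 8 full-or-partial $5,000 increments; reduction = 8 × $45 = $360, leaving $3,217.
Retirement Saver's Credit: $215,100 is at or below the $254,100 threshold, so the full $6,590 applies.
Energy Efficiency Rebate: $215,100 is below the $339,700 cutoff, so the full $2,525 applies.
Total: $3,217 + $6,590 + $2,525 = $12,332.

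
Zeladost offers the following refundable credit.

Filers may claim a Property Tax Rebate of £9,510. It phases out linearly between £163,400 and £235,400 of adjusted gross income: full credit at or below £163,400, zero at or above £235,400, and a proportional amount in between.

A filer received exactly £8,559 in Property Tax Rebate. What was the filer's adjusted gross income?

£8,559 is 8,559/9,510 of the full £9,510, so 951/9,510 of the £72,000 range has been used: income = £163,400 + £72,000 × 951/9,510 = £170,600.

£170,600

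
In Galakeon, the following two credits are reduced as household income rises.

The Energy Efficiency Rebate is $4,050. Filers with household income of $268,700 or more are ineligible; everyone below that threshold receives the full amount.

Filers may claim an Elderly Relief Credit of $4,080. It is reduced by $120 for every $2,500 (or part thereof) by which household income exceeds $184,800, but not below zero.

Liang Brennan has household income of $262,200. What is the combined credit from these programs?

$4,410

Energy Efficiency Rebate: $262,200 is below the $268,700 cutoff, so the full $4,050 applies.
Elderly Relief Credit: income exceeds $184,800 by $77,400, which is 31 full-or-partial $2,500 increments; reduction = 31 × $120 = $3,720, leaving $360.
Total: $4,050 + $360 = $4,410.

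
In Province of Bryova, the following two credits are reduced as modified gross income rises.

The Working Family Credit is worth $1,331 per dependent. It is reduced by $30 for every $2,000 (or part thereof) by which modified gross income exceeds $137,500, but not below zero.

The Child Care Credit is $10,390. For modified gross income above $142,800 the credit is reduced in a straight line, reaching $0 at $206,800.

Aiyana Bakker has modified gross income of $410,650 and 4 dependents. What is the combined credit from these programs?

Working Family Credit: base = 4 × $1,331 = $5,324. income exceeds $137,500 by $273,150, which is 137 full-or-partial $2,000 increments; reduction = 137 × $30 = $4,110, leaving $1,214.
Child Care Credit: $410,650 is at or above $206,800, so the credit is $0.
Total: $1,214 + $0 = $1,214.

$1,214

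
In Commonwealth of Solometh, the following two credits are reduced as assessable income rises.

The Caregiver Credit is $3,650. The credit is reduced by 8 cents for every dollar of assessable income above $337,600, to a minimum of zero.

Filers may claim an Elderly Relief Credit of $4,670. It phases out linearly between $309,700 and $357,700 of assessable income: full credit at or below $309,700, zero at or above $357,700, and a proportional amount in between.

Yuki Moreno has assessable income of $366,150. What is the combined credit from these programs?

Caregiver Credit: 8% of the $28,550 excess over $337,600 is $2,284; credit = $3,650 − $2,284 = $1,366.
Elderly Relief Credit: $366,150 is at or above $357,700, so the credit is $0.
Total: $1,366 + $0 = $1,366.

$1,366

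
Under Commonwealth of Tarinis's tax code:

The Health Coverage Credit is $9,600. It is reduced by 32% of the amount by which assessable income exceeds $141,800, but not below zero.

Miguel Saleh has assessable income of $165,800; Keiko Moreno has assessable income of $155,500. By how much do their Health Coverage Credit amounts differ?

$3,296

Miguel ($165,800): Health Coverage Credit: 32% of the $24,000 excess over $141,800 is $7,680; credit = $9,600 − $7,680 = $1,920.
Keiko ($155,500): Health Coverage Credit: 32% of the $13,700 excess over $141,800 is $4,384; credit = $9,600 − $4,384 = $5,216.
Difference: |$1,920 − $5,216| = $3,296.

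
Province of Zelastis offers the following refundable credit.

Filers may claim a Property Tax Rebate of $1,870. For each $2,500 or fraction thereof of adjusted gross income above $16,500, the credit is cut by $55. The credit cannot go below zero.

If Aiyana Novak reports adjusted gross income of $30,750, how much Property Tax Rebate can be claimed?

$1,540

Property Tax Rebate: income exceeds $16,500 by $14,250, which is 6 full-or-partial $2,500 increments; reduction = 6 × $55 = $330, leaving $1,540.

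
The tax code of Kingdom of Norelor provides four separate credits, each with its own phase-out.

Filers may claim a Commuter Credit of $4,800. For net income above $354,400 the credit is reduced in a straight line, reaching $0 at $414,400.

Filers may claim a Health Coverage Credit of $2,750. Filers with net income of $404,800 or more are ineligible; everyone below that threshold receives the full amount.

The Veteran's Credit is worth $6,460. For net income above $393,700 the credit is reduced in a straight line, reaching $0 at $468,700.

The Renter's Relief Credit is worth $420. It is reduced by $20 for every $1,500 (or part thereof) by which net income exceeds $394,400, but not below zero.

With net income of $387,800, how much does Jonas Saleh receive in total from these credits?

$11,758

Commuter Credit: $387,800 is $33,400 into a $60,000 phase-out range, leaving 26,600/60,000 of the credit: $4,800 × 26,600/60,000 = $2,128.
Health Coverage Credit: $387,800 is below the $404,800 cutoff, so the full $2,750 applies.
Veteran's Credit: $387,800 is at or below the $393,700 threshold, so the full $6,460 applies.
Renter's Relief Credit: $387,800 is at or below the $394,400 threshold, so the full $420 applies.
Total: $2,128 + $2,750 + $6,460 + $420 = $11,758.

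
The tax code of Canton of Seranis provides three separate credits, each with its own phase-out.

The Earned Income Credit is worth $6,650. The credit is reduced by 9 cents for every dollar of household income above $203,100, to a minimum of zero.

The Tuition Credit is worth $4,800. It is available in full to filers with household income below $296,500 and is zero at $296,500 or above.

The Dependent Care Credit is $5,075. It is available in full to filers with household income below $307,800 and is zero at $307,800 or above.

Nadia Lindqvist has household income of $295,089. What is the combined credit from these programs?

$9,875

Earned Income Credit: 9% of the $91,989 excess over $203,100 is $8,279.01 ≥ base, so the credit is $0.
Tuition Credit: $295,089 is below the $296,500 cutoff, so the full $4,800 applies.
Dependent Care Credit: $295,089 is below the $307,800 cutoff, so the full $5,075 applies.
Total: $0 + $4,800 + $5,075 = $9,875.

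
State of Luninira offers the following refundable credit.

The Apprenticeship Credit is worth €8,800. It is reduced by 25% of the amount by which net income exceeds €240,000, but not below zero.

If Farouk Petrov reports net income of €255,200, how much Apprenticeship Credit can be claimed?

€5,000

Apprenticeship Credit: 25% of the €15,200 excess over €240,000 is €3,800; credit = €8,800 − €3,800 = €5,000.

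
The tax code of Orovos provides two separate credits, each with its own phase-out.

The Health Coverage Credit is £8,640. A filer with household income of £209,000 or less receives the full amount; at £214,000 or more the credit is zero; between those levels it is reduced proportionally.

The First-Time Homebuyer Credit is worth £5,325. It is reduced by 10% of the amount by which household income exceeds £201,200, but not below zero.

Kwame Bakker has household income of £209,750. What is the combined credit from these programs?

£11,814

Health Coverage Credit: £209,750 is £750 into a £5,000 phase-out range, leaving 4,250/5,000 of the credit: £8,640 × 4,250/5,000 = £7,344.
First-Time Homebuyer Credit: 10% of the £8,550 excess over £201,200 is £855; credit = £5,325 − £855 = £4,470.
Total: £7,344 + £4,470 = £11,814.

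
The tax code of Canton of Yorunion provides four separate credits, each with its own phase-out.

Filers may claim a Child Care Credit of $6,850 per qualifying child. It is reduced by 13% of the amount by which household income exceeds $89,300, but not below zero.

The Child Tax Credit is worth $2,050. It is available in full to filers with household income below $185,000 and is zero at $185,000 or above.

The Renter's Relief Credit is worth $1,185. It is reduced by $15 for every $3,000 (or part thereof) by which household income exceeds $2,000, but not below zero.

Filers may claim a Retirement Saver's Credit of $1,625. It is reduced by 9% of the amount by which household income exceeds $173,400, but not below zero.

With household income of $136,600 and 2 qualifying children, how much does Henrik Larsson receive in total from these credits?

$11,736

Child Care Credit: base = 2 × $6,850 = $13,700. 13% of the $47,300 excess over $89,300 is $6,149; credit = $13,700 − $6,149 = $7,551.
Child Tax Credit: $136,600 is below the $185,000 cutoff, so the full $2,050 applies.
Renter's Relief Credit: income exceeds $2,000 by $134,600, which is 45 full-or-partial $3,000 increments; reduction = 45 × $15 = $675, leaving $510.
Retirement Saver's Credit: $136,600 is at or below the $173,400 threshold, so the full $1,625 applies.
Total: $7,551 + $2,050 + $510 + $1,625 = $11,736.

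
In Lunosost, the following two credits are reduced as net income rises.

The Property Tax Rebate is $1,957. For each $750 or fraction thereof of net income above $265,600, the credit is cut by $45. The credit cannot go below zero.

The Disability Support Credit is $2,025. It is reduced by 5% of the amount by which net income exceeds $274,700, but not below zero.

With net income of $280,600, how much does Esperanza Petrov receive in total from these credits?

$2,787

Property Tax Rebate: income exceeds $265,600 by $15,000, which is 20 full-or-partial $750 increments; reduction = 20 × $45 = $900, leaving $1,057.
Disability Support Credit: 5% of the $5,900 excess over $274,700 is $295; credit = $2,025 − $295 = $1,730.
Total: $1,057 + $1,730 = $2,787.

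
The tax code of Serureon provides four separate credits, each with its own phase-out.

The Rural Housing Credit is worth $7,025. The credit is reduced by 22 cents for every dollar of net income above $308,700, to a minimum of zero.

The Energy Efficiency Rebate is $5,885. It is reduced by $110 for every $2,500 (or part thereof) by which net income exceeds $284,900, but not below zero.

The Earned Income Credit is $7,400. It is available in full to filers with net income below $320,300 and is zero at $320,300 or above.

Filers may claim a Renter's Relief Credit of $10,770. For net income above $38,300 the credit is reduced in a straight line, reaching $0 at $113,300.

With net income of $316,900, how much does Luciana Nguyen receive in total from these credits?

$17,076

Rural Housing Credit: 22% of the $8,200 excess over $308,700 is $1,804; credit = $7,025 − $1,804 = $5,221.
Energy Efficiency Rebate: income exceeds $284,900 by $32,000, which is 13 full-or-partial $2,500 increments; reduction = 13 × $110 = $1,430, leaving $4,455.
Earned Income Credit: $316,900 is below the $320,300 cutoff, so the full $7,400 applies.
Renter's Relief Credit: $316,900 is at or above $113,300, so the credit is $0.
Total: $5,221 + $4,455 + $7,400 + $0 = $17,076.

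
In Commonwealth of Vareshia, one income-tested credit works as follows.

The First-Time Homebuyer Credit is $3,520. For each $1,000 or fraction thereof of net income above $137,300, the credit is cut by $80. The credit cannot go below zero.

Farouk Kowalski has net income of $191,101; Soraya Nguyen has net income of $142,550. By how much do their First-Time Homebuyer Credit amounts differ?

$3,040

Farouk ($191,101): First-Time Homebuyer Credit: income exceeds $137,300 by $53,801 → 54 increments × $80 = $4,320 ≥ base, so the credit is $0.
Soraya ($142,550): First-Time Homebuyer Credit: income exceeds $137,300 by $5,250, which is 6 full-or-partial $1,000 increments; reduction = 6 × $80 = $480, leaving $3,040.
Difference: |$0 − $3,040| = $3,040.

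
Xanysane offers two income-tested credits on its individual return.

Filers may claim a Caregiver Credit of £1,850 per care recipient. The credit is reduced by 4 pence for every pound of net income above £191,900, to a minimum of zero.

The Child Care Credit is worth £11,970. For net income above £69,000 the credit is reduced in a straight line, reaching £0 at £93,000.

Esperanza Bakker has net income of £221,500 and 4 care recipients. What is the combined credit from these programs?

£6,216

Caregiver Credit: base = 4 × £1,850 = £7,400. 4% of the £29,600 excess over £191,900 is £1,184; credit = £7,400 − £1,184 = £6,216.
Child Care Credit: £221,500 is at or above £93,000, so the credit is £0.
Total: £6,216 + £0 = £6,216.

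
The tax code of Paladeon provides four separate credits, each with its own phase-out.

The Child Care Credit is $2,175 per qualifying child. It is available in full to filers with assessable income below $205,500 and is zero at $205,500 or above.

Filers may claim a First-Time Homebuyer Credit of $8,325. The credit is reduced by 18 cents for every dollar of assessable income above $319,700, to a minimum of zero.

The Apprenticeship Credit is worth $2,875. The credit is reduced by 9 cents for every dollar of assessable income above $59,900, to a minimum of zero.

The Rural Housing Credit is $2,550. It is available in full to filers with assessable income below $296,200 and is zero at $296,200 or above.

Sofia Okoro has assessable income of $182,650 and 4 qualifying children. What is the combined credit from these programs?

$19,575

Child Care Credit: base = 4 × $2,175 = $8,700. $182,650 is below the $205,500 cutoff, so the full $8,700 applies.
First-Time Homebuyer Credit: $182,650 is at or below the $319,700 threshold, so the full $8,325 applies.
Apprenticeship Credit: 9% of the $122,750 excess over $59,900 is $11,047.50 ≥ base, so the credit is $0.
Rural Housing Credit: $182,650 is below the $296,200 cutoff, so the full $2,550 applies.
Total: $8,700 + $8,325 + $0 + $2,550 = $19,575.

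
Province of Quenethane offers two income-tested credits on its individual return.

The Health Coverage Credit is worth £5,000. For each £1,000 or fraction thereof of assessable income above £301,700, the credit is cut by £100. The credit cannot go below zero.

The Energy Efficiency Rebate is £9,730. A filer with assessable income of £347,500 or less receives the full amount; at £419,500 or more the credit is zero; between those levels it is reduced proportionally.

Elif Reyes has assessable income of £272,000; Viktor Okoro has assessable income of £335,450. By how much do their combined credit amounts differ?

£3,400

Elif (£272,000): Health Coverage Credit: £272,000 is at or below the £301,700 threshold, so the full £5,000 applies. Energy Efficiency Rebate: £272,000 is at or below the £347,500 threshold, so the full £9,730 applies. total £5,000 + £9,730 = £14,730
Viktor (£335,450): Health Coverage Credit: income exceeds £301,700 by £33,750, which is 34 full-or-partial £1,000 increments; reduction = 34 × £100 = £3,400, leaving £1,600. Energy Efficiency Rebate: £335,450 is at or below the £347,500 threshold, so the full £9,730 applies. total £1,600 + £9,730 = £11,330
Difference: |£14,730 − £11,330| = £3,400.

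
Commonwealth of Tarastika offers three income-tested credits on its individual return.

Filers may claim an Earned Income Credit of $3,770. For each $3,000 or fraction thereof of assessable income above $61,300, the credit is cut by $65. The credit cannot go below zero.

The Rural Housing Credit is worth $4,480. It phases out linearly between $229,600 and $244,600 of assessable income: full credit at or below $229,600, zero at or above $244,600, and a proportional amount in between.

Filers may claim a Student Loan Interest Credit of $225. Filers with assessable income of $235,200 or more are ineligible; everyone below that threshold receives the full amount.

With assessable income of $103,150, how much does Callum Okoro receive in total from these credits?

Earned Income Credit: income exceeds $61,300 by $41,850, which is 14 full-or-partial $3,000 increments; reduction = 14 × $65 = $910, leaving $2,860.
Rural Housing Credit: $103,150 is at or below the $229,600 threshold, so the full $4,480 applies.
Student Loan Interest Credit: $103,150 is below the $235,200 cutoff, so the full $225 applies.
Total: $2,860 + $4,480 + $225 = $7,565.

$7,565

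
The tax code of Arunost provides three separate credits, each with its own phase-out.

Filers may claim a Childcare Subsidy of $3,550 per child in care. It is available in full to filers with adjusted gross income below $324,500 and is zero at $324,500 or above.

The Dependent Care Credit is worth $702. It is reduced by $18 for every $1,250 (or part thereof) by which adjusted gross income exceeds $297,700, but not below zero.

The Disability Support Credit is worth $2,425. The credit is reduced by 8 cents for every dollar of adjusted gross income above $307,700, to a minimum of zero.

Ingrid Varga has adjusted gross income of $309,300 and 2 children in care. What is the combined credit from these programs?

Childcare Subsidy: base = 2 × $3,550 = $7,100. $309,300 is below the $324,500 cutoff, so the full $7,100 applies.
Dependent Care Credit: income exceeds $297,700 by $11,600, which is 10 full-or-partial $1,250 increments; reduction = 10 × $18 = $180, leaving $522.
Disability Support Credit: 8% of the $1,600 excess over $307,700 is $128; credit = $2,425 − $128 = $2,297.
Total: $7,100 + $522 + $2,297 = $9,919.

$9,919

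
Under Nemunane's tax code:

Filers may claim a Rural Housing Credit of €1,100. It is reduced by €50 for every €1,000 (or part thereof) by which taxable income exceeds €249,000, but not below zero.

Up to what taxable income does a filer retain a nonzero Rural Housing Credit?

€270,000

After 21 increments the reduction is 21 × €50 = €1,050, leaving €50; one more increment wipes it out. Increment 21 ends at excess 21 × €1,000 = €21,000, so the highest qualifying income is €249,000 + €21,000 = €270,000.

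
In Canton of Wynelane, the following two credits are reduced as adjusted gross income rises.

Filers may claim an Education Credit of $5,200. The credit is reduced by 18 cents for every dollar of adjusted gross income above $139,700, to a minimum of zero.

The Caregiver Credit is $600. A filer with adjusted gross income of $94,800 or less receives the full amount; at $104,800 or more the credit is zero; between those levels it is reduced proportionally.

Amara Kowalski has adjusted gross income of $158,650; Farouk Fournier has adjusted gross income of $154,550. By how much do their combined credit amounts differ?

$738

Amara ($158,650): Education Credit: 18% of the $18,950 excess over $139,700 is $3,411; credit = $5,200 − $3,411 = $1,789. Caregiver Credit: $158,650 is at or above $104,800, so the credit is $0. total $1,789 + $0 = $1,789
Farouk ($154,550): Education Credit: 18% of the $14,850 excess over $139,700 is $2,673; credit = $5,200 − $2,673 = $2,527. Caregiver Credit: $154,550 is at or above $104,800, so the credit is $0. total $2,527 + $0 = $2,527
Difference: |$1,789 − $2,527| = $738.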